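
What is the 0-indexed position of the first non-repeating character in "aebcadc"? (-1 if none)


Input: aebcadc
Character frequencies:
  'a': 2
  'b': 1
  'c': 2
  'd': 1
  'e': 1
Scanning left to right for freq == 1:
  Position 0 ('a'): freq=2, skip
  Position 1 ('e'): unique! => answer = 1

1


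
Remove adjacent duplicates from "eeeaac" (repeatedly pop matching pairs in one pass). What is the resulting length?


Input: eeeaac
Stack-based adjacent duplicate removal:
  Read 'e': push. Stack: e
  Read 'e': matches stack top 'e' => pop. Stack: (empty)
  Read 'e': push. Stack: e
  Read 'a': push. Stack: ea
  Read 'a': matches stack top 'a' => pop. Stack: e
  Read 'c': push. Stack: ec
Final stack: "ec" (length 2)

2


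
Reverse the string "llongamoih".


Input: llongamoih
Reading characters right to left:
  Position 9: 'h'
  Position 8: 'i'
  Position 7: 'o'
  Position 6: 'm'
  Position 5: 'a'
  Position 4: 'g'
  Position 3: 'n'
  Position 2: 'o'
  Position 1: 'l'
  Position 0: 'l'
Reversed: hiomagnoll

hiomagnoll


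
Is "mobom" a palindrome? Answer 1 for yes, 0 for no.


Input: mobom
Reversed: mobom
  Compare pos 0 ('m') with pos 4 ('m'): match
  Compare pos 1 ('o') with pos 3 ('o'): match
Result: palindrome

1


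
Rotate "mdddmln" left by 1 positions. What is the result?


Input: "mdddmln", rotate left by 1
First 1 characters: "m"
Remaining characters: "dddmln"
Concatenate remaining + first: "dddmln" + "m" = "dddmlnm"

dddmlnm


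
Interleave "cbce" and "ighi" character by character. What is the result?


Interleaving "cbce" and "ighi":
  Position 0: 'c' from first, 'i' from second => "ci"
  Position 1: 'b' from first, 'g' from second => "bg"
  Position 2: 'c' from first, 'h' from second => "ch"
  Position 3: 'e' from first, 'i' from second => "ei"
Result: cibgchei

cibgchei


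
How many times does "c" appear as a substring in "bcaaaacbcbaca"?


Searching for "c" in "bcaaaacbcbaca"
Scanning each position:
  Position 0: "b" => no
  Position 1: "c" => MATCH
  Position 2: "a" => no
  Position 3: "a" => no
  Position 4: "a" => no
  Position 5: "a" => no
  Position 6: "c" => MATCH
  Position 7: "b" => no
  Position 8: "c" => MATCH
  Position 9: "b" => no
  Position 10: "a" => no
  Position 11: "c" => MATCH
  Position 12: "a" => no
Total occurrences: 4

4


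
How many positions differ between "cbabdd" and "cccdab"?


Comparing "cbabdd" and "cccdab" position by position:
  Position 0: 'c' vs 'c' => same
  Position 1: 'b' vs 'c' => DIFFER
  Position 2: 'a' vs 'c' => DIFFER
  Position 3: 'b' vs 'd' => DIFFER
  Position 4: 'd' vs 'a' => DIFFER
  Position 5: 'd' vs 'b' => DIFFER
Positions that differ: 5

5


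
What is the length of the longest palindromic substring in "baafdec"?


Input: "baafdec"
Checking substrings for palindromes:
  [1:3] "aa" (len 2) => palindrome
Longest palindromic substring: "aa" with length 2

2


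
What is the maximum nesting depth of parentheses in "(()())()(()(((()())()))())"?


Input: "(()())()(()(((()())()))())"
Tracking depth:
  Position 0 '(': depth becomes 1
  Position 1 '(': depth becomes 2
  Position 2 ')': depth becomes 1
  Position 3 '(': depth becomes 2
  Position 4 ')': depth becomes 1
  Position 5 ')': depth becomes 0
  Position 6 '(': depth becomes 1
  Position 7 ')': depth becomes 0
  Position 8 '(': depth becomes 1
  Position 9 '(': depth becomes 2
  Position 10 ')': depth becomes 1
  Position 11 '(': depth becomes 2
  Position 12 '(': depth becomes 3
  Position 13 '(': depth becomes 4
  Position 14 '(': depth becomes 5
  Position 15 ')': depth becomes 4
  Position 16 '(': depth becomes 5
  Position 17 ')': depth becomes 4
  Position 18 ')': depth becomes 3
  Position 19 '(': depth becomes 4
  Position 20 ')': depth becomes 3
  Position 21 ')': depth becomes 2
  Position 22 ')': depth becomes 1
  Position 23 '(': depth becomes 2
  Position 24 ')': depth becomes 1
  Position 25 ')': depth becomes 0
Maximum depth reached: 5

5


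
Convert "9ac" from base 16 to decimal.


Input: "9ac" in base 16
Positional expansion:
  Digit '9' (value 9) x 16^2 = 2304
  Digit 'a' (value 10) x 16^1 = 160
  Digit 'c' (value 12) x 16^0 = 12
Sum = 2476

2476


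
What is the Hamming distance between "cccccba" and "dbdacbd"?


Comparing "cccccba" and "dbdacbd" position by position:
  Position 0: 'c' vs 'd' => differ
  Position 1: 'c' vs 'b' => differ
  Position 2: 'c' vs 'd' => differ
  Position 3: 'c' vs 'a' => differ
  Position 4: 'c' vs 'c' => same
  Position 5: 'b' vs 'b' => same
  Position 6: 'a' vs 'd' => differ
Total differences (Hamming distance): 5

5


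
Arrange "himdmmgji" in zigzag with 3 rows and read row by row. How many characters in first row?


Zigzag "himdmmgji" into 3 rows:
Placing characters:
  'h' => row 0
  'i' => row 1
  'm' => row 2
  'd' => row 1
  'm' => row 0
  'm' => row 1
  'g' => row 2
  'j' => row 1
  'i' => row 0
Rows:
  Row 0: "hmi"
  Row 1: "idmj"
  Row 2: "mg"
First row length: 3

3


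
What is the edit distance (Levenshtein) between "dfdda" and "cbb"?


Computing edit distance: "dfdda" -> "cbb"
DP table:
           c    b    b
      0    1    2    3
  d   1    1    2    3
  f   2    2    2    3
  d   3    3    3    3
  d   4    4    4    4
  a   5    5    5    5
Edit distance = dp[5][3] = 5

5


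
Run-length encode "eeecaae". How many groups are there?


Input: eeecaae
Scanning for consecutive runs:
  Group 1: 'e' x 3 (positions 0-2)
  Group 2: 'c' x 1 (positions 3-3)
  Group 3: 'a' x 2 (positions 4-5)
  Group 4: 'e' x 1 (positions 6-6)
Total groups: 4

4


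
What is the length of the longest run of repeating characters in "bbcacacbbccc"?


Input: "bbcacacbbccc"
Scanning for longest run:
  Position 1 ('b'): continues run of 'b', length=2
  Position 2 ('c'): new char, reset run to 1
  Position 3 ('a'): new char, reset run to 1
  Position 4 ('c'): new char, reset run to 1
  Position 5 ('a'): new char, reset run to 1
  Position 6 ('c'): new char, reset run to 1
  Position 7 ('b'): new char, reset run to 1
  Position 8 ('b'): continues run of 'b', length=2
  Position 9 ('c'): new char, reset run to 1
  Position 10 ('c'): continues run of 'c', length=2
  Position 11 ('c'): continues run of 'c', length=3
Longest run: 'c' with length 3

3


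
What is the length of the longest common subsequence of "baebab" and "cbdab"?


LCS of "baebab" and "cbdab"
DP table:
           c    b    d    a    b
      0    0    0    0    0    0
  b   0    0    1    1    1    1
  a   0    0    1    1    2    2
  e   0    0    1    1    2    2
  b   0    0    1    1    2    3
  a   0    0    1    1    2    3
  b   0    0    1    1    2    3
LCS length = dp[6][5] = 3

3


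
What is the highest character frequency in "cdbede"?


Input: cdbede
Character counts:
  'b': 1
  'c': 1
  'd': 2
  'e': 2
Maximum frequency: 2

2


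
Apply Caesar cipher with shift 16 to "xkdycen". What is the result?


Caesar cipher: shift "xkdycen" by 16
  'x' (pos 23) + 16 = pos 13 = 'n'
  'k' (pos 10) + 16 = pos 0 = 'a'
  'd' (pos 3) + 16 = pos 19 = 't'
  'y' (pos 24) + 16 = pos 14 = 'o'
  'c' (pos 2) + 16 = pos 18 = 's'
  'e' (pos 4) + 16 = pos 20 = 'u'
  'n' (pos 13) + 16 = pos 3 = 'd'
Result: natosud

natosud


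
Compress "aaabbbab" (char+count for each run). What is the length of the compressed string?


Input: aaabbbab
Runs:
  'a' x 3 => "a3"
  'b' x 3 => "b3"
  'a' x 1 => "a1"
  'b' x 1 => "b1"
Compressed: "a3b3a1b1"
Compressed length: 8

8


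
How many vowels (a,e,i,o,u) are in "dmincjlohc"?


Input: dmincjlohc
Checking each character:
  'd' at position 0: consonant
  'm' at position 1: consonant
  'i' at position 2: vowel (running total: 1)
  'n' at position 3: consonant
  'c' at position 4: consonant
  'j' at position 5: consonant
  'l' at position 6: consonant
  'o' at position 7: vowel (running total: 2)
  'h' at position 8: consonant
  'c' at position 9: consonant
Total vowels: 2

2


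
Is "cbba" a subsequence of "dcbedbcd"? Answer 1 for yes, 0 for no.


Check if "cbba" is a subsequence of "dcbedbcd"
Greedy scan:
  Position 0 ('d'): no match needed
  Position 1 ('c'): matches sub[0] = 'c'
  Position 2 ('b'): matches sub[1] = 'b'
  Position 3 ('e'): no match needed
  Position 4 ('d'): no match needed
  Position 5 ('b'): matches sub[2] = 'b'
  Position 6 ('c'): no match needed
  Position 7 ('d'): no match needed
Only matched 3/4 characters => not a subsequence

0


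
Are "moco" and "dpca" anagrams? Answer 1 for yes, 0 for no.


Strings: "moco", "dpca"
Sorted first:  cmoo
Sorted second: acdp
Differ at position 0: 'c' vs 'a' => not anagrams

0


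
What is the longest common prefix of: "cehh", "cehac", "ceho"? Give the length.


Words: cehh, cehac, ceho
  Position 0: all 'c' => match
  Position 1: all 'e' => match
  Position 2: all 'h' => match
  Position 3: ('h', 'a', 'o') => mismatch, stop
LCP = "ceh" (length 3)

3


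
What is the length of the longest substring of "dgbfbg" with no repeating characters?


Input: "dgbfbg"
Sliding window (track last position of each char):
  Position 0 ('d'): window [0,0] length 1 -- new best
  Position 1 ('g'): window [0,1] length 2 -- new best
  Position 2 ('b'): window [0,2] length 3 -- new best
  Position 3 ('f'): window [0,3] length 4 -- new best
  Position 4 ('b'): repeat (last at 2), move window start to 3
  Position 4 ('b'): window [3,4] length 2
  Position 5 ('g'): window [3,5] length 3
Longest substring with no repeats: "dgbf" with length 4

4


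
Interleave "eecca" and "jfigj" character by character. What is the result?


Interleaving "eecca" and "jfigj":
  Position 0: 'e' from first, 'j' from second => "ej"
  Position 1: 'e' from first, 'f' from second => "ef"
  Position 2: 'c' from first, 'i' from second => "ci"
  Position 3: 'c' from first, 'g' from second => "cg"
  Position 4: 'a' from first, 'j' from second => "aj"
Result: ejefcicgaj

ejefcicgaj


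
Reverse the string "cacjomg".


Input: cacjomg
Reading characters right to left:
  Position 6: 'g'
  Position 5: 'm'
  Position 4: 'o'
  Position 3: 'j'
  Position 2: 'c'
  Position 1: 'a'
  Position 0: 'c'
Reversed: gmojcac

gmojcac


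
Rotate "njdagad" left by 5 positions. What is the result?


Input: "njdagad", rotate left by 5
First 5 characters: "njdag"
Remaining characters: "ad"
Concatenate remaining + first: "ad" + "njdag" = "adnjdag"

adnjdag


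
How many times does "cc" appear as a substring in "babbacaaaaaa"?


Searching for "cc" in "babbacaaaaaa"
Scanning each position:
  Position 0: "ba" => no
  Position 1: "ab" => no
  Position 2: "bb" => no
  Position 3: "ba" => no
  Position 4: "ac" => no
  Position 5: "ca" => no
  Position 6: "aa" => no
  Position 7: "aa" => no
  Position 8: "aa" => no
  Position 9: "aa" => no
  Position 10: "aa" => no
Total occurrences: 0

0


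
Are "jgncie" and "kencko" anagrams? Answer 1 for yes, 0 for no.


Strings: "jgncie", "kencko"
Sorted first:  cegijn
Sorted second: cekkno
Differ at position 2: 'g' vs 'k' => not anagrams

0


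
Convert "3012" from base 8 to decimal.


Input: "3012" in base 8
Positional expansion:
  Digit '3' (value 3) x 8^3 = 1536
  Digit '0' (value 0) x 8^2 = 0
  Digit '1' (value 1) x 8^1 = 8
  Digit '2' (value 2) x 8^0 = 2
Sum = 1546

1546


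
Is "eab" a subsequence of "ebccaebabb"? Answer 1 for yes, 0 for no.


Check if "eab" is a subsequence of "ebccaebabb"
Greedy scan:
  Position 0 ('e'): matches sub[0] = 'e'
  Position 1 ('b'): no match needed
  Position 2 ('c'): no match needed
  Position 3 ('c'): no match needed
  Position 4 ('a'): matches sub[1] = 'a'
  Position 5 ('e'): no match needed
  Position 6 ('b'): matches sub[2] = 'b'
  Position 7 ('a'): no match needed
  Position 8 ('b'): no match needed
  Position 9 ('b'): no match needed
All 3 characters matched => is a subsequence

1


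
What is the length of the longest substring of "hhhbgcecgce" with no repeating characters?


Input: "hhhbgcecgce"
Sliding window (track last position of each char):
  Position 0 ('h'): window [0,0] length 1 -- new best
  Position 1 ('h'): repeat (last at 0), move window start to 1
  Position 1 ('h'): window [1,1] length 1
  Position 2 ('h'): repeat (last at 1), move window start to 2
  Position 2 ('h'): window [2,2] length 1
  Position 3 ('b'): window [2,3] length 2 -- new best
  Position 4 ('g'): window [2,4] length 3 -- new best
  Position 5 ('c'): window [2,5] length 4 -- new best
  Position 6 ('e'): window [2,6] length 5 -- new best
  Position 7 ('c'): repeat (last at 5), move window start to 6
  Position 7 ('c'): window [6,7] length 2
  Position 8 ('g'): window [6,8] length 3
  Position 9 ('c'): repeat (last at 7), move window start to 8
  Position 9 ('c'): window [8,9] length 2
  Position 10 ('e'): window [8,10] length 3
Longest substring with no repeats: "hbgce" with length 5

5


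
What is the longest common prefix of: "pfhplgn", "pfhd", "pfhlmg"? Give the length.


Words: pfhplgn, pfhd, pfhlmg
  Position 0: all 'p' => match
  Position 1: all 'f' => match
  Position 2: all 'h' => match
  Position 3: ('p', 'd', 'l') => mismatch, stop
LCP = "pfh" (length 3)

3


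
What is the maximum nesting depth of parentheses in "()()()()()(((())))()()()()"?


Input: "()()()()()(((())))()()()()"
Tracking depth:
  Position 0 '(': depth becomes 1
  Position 1 ')': depth becomes 0
  Position 2 '(': depth becomes 1
  Position 3 ')': depth becomes 0
  Position 4 '(': depth becomes 1
  Position 5 ')': depth becomes 0
  Position 6 '(': depth becomes 1
  Position 7 ')': depth becomes 0
  Position 8 '(': depth becomes 1
  Position 9 ')': depth becomes 0
  Position 10 '(': depth becomes 1
  Position 11 '(': depth becomes 2
  Position 12 '(': depth becomes 3
  Position 13 '(': depth becomes 4
  Position 14 ')': depth becomes 3
  Position 15 ')': depth becomes 2
  Position 16 ')': depth becomes 1
  Position 17 ')': depth becomes 0
  Position 18 '(': depth becomes 1
  Position 19 ')': depth becomes 0
  Position 20 '(': depth becomes 1
  Position 21 ')': depth becomes 0
  Position 22 '(': depth becomes 1
  Position 23 ')': depth becomes 0
  Position 24 '(': depth becomes 1
  Position 25 ')': depth becomes 0
Maximum depth reached: 4

4


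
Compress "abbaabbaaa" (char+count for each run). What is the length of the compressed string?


Input: abbaabbaaa
Runs:
  'a' x 1 => "a1"
  'b' x 2 => "b2"
  'a' x 2 => "a2"
  'b' x 2 => "b2"
  'a' x 3 => "a3"
Compressed: "a1b2a2b2a3"
Compressed length: 10

10


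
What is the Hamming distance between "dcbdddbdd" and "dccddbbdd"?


Comparing "dcbdddbdd" and "dccddbbdd" position by position:
  Position 0: 'd' vs 'd' => same
  Position 1: 'c' vs 'c' => same
  Position 2: 'b' vs 'c' => differ
  Position 3: 'd' vs 'd' => same
  Position 4: 'd' vs 'd' => same
  Position 5: 'd' vs 'b' => differ
  Position 6: 'b' vs 'b' => same
  Position 7: 'd' vs 'd' => same
  Position 8: 'd' vs 'd' => same
Total differences (Hamming distance): 2

2


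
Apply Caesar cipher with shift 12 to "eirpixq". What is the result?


Caesar cipher: shift "eirpixq" by 12
  'e' (pos 4) + 12 = pos 16 = 'q'
  'i' (pos 8) + 12 = pos 20 = 'u'
  'r' (pos 17) + 12 = pos 3 = 'd'
  'p' (pos 15) + 12 = pos 1 = 'b'
  'i' (pos 8) + 12 = pos 20 = 'u'
  'x' (pos 23) + 12 = pos 9 = 'j'
  'q' (pos 16) + 12 = pos 2 = 'c'
Result: qudbujc

qudbujc


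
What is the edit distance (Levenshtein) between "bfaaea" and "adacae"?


Computing edit distance: "bfaaea" -> "adacae"
DP table:
           a    d    a    c    a    e
      0    1    2    3    4    5    6
  b   1    1    2    3    4    5    6
  f   2    2    2    3    4    5    6
  a   3    2    3    2    3    4    5
  a   4    3    3    3    3    3    4
  e   5    4    4    4    4    4    3
  a   6    5    5    4    5    4    4
Edit distance = dp[6][6] = 4

4


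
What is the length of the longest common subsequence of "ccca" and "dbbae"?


LCS of "ccca" and "dbbae"
DP table:
           d    b    b    a    e
      0    0    0    0    0    0
  c   0    0    0    0    0    0
  c   0    0    0    0    0    0
  c   0    0    0    0    0    0
  a   0    0    0    0    1    1
LCS length = dp[4][5] = 1

1


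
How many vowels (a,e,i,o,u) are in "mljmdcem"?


Input: mljmdcem
Checking each character:
  'm' at position 0: consonant
  'l' at position 1: consonant
  'j' at position 2: consonant
  'm' at position 3: consonant
  'd' at position 4: consonant
  'c' at position 5: consonant
  'e' at position 6: vowel (running total: 1)
  'm' at position 7: consonant
Total vowels: 1

1


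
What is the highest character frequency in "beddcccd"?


Input: beddcccd
Character counts:
  'b': 1
  'c': 3
  'd': 3
  'e': 1
Maximum frequency: 3

3


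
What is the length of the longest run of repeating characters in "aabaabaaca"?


Input: "aabaabaaca"
Scanning for longest run:
  Position 1 ('a'): continues run of 'a', length=2
  Position 2 ('b'): new char, reset run to 1
  Position 3 ('a'): new char, reset run to 1
  Position 4 ('a'): continues run of 'a', length=2
  Position 5 ('b'): new char, reset run to 1
  Position 6 ('a'): new char, reset run to 1
  Position 7 ('a'): continues run of 'a', length=2
  Position 8 ('c'): new char, reset run to 1
  Position 9 ('a'): new char, reset run to 1
Longest run: 'a' with length 2

2


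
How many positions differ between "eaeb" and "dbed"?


Comparing "eaeb" and "dbed" position by position:
  Position 0: 'e' vs 'd' => DIFFER
  Position 1: 'a' vs 'b' => DIFFER
  Position 2: 'e' vs 'e' => same
  Position 3: 'b' vs 'd' => DIFFER
Positions that differ: 3

3


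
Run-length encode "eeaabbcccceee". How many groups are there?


Input: eeaabbcccceee
Scanning for consecutive runs:
  Group 1: 'e' x 2 (positions 0-1)
  Group 2: 'a' x 2 (positions 2-3)
  Group 3: 'b' x 2 (positions 4-5)
  Group 4: 'c' x 4 (positions 6-9)
  Group 5: 'e' x 3 (positions 10-12)
Total groups: 5

5


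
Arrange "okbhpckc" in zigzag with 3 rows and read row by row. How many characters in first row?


Zigzag "okbhpckc" into 3 rows:
Placing characters:
  'o' => row 0
  'k' => row 1
  'b' => row 2
  'h' => row 1
  'p' => row 0
  'c' => row 1
  'k' => row 2
  'c' => row 1
Rows:
  Row 0: "op"
  Row 1: "khcc"
  Row 2: "bk"
First row length: 2

2


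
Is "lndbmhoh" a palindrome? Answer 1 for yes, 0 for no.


Input: lndbmhoh
Reversed: hohmbdnl
  Compare pos 0 ('l') with pos 7 ('h'): MISMATCH
  Compare pos 1 ('n') with pos 6 ('o'): MISMATCH
  Compare pos 2 ('d') with pos 5 ('h'): MISMATCH
  Compare pos 3 ('b') with pos 4 ('m'): MISMATCH
Result: not a palindrome

0


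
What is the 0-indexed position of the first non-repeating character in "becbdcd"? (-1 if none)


Input: becbdcd
Character frequencies:
  'b': 2
  'c': 2
  'd': 2
  'e': 1
Scanning left to right for freq == 1:
  Position 0 ('b'): freq=2, skip
  Position 1 ('e'): unique! => answer = 1

1


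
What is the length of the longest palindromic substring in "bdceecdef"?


Input: "bdceecdef"
Checking substrings for palindromes:
  [1:7] "dceecd" (len 6) => palindrome
  [2:6] "ceec" (len 4) => palindrome
  [3:5] "ee" (len 2) => palindrome
Longest palindromic substring: "dceecd" with length 6

6


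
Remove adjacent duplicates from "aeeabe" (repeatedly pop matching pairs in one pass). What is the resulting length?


Input: aeeabe
Stack-based adjacent duplicate removal:
  Read 'a': push. Stack: a
  Read 'e': push. Stack: ae
  Read 'e': matches stack top 'e' => pop. Stack: a
  Read 'a': matches stack top 'a' => pop. Stack: (empty)
  Read 'b': push. Stack: b
  Read 'e': push. Stack: be
Final stack: "be" (length 2)

2


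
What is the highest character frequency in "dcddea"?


Input: dcddea
Character counts:
  'a': 1
  'c': 1
  'd': 3
  'e': 1
Maximum frequency: 3

3


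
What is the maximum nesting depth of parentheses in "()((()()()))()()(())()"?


Input: "()((()()()))()()(())()"
Tracking depth:
  Position 0 '(': depth becomes 1
  Position 1 ')': depth becomes 0
  Position 2 '(': depth becomes 1
  Position 3 '(': depth becomes 2
  Position 4 '(': depth becomes 3
  Position 5 ')': depth becomes 2
  Position 6 '(': depth becomes 3
  Position 7 ')': depth becomes 2
  Position 8 '(': depth becomes 3
  Position 9 ')': depth becomes 2
  Position 10 ')': depth becomes 1
  Position 11 ')': depth becomes 0
  Position 12 '(': depth becomes 1
  Position 13 ')': depth becomes 0
  Position 14 '(': depth becomes 1
  Position 15 ')': depth becomes 0
  Position 16 '(': depth becomes 1
  Position 17 '(': depth becomes 2
  Position 18 ')': depth becomes 1
  Position 19 ')': depth becomes 0
  Position 20 '(': depth becomes 1
  Position 21 ')': depth becomes 0
Maximum depth reached: 3

3


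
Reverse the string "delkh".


Input: delkh
Reading characters right to left:
  Position 4: 'h'
  Position 3: 'k'
  Position 2: 'l'
  Position 1: 'e'
  Position 0: 'd'
Reversed: hkled

hkled


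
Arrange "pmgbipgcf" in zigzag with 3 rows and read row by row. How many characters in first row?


Zigzag "pmgbipgcf" into 3 rows:
Placing characters:
  'p' => row 0
  'm' => row 1
  'g' => row 2
  'b' => row 1
  'i' => row 0
  'p' => row 1
  'g' => row 2
  'c' => row 1
  'f' => row 0
Rows:
  Row 0: "pif"
  Row 1: "mbpc"
  Row 2: "gg"
First row length: 3

3


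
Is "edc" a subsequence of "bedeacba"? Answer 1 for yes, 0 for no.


Check if "edc" is a subsequence of "bedeacba"
Greedy scan:
  Position 0 ('b'): no match needed
  Position 1 ('e'): matches sub[0] = 'e'
  Position 2 ('d'): matches sub[1] = 'd'
  Position 3 ('e'): no match needed
  Position 4 ('a'): no match needed
  Position 5 ('c'): matches sub[2] = 'c'
  Position 6 ('b'): no match needed
  Position 7 ('a'): no match needed
All 3 characters matched => is a subsequence

1


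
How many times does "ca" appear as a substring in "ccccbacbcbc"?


Searching for "ca" in "ccccbacbcbc"
Scanning each position:
  Position 0: "cc" => no
  Position 1: "cc" => no
  Position 2: "cc" => no
  Position 3: "cb" => no
  Position 4: "ba" => no
  Position 5: "ac" => no
  Position 6: "cb" => no
  Position 7: "bc" => no
  Position 8: "cb" => no
  Position 9: "bc" => no
Total occurrences: 0

0


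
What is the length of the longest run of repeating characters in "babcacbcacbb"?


Input: "babcacbcacbb"
Scanning for longest run:
  Position 1 ('a'): new char, reset run to 1
  Position 2 ('b'): new char, reset run to 1
  Position 3 ('c'): new char, reset run to 1
  Position 4 ('a'): new char, reset run to 1
  Position 5 ('c'): new char, reset run to 1
  Position 6 ('b'): new char, reset run to 1
  Position 7 ('c'): new char, reset run to 1
  Position 8 ('a'): new char, reset run to 1
  Position 9 ('c'): new char, reset run to 1
  Position 10 ('b'): new char, reset run to 1
  Position 11 ('b'): continues run of 'b', length=2
Longest run: 'b' with length 2

2


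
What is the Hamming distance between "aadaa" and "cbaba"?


Comparing "aadaa" and "cbaba" position by position:
  Position 0: 'a' vs 'c' => differ
  Position 1: 'a' vs 'b' => differ
  Position 2: 'd' vs 'a' => differ
  Position 3: 'a' vs 'b' => differ
  Position 4: 'a' vs 'a' => same
Total differences (Hamming distance): 4

4


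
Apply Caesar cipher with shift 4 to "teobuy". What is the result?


Caesar cipher: shift "teobuy" by 4
  't' (pos 19) + 4 = pos 23 = 'x'
  'e' (pos 4) + 4 = pos 8 = 'i'
  'o' (pos 14) + 4 = pos 18 = 's'
  'b' (pos 1) + 4 = pos 5 = 'f'
  'u' (pos 20) + 4 = pos 24 = 'y'
  'y' (pos 24) + 4 = pos 2 = 'c'
Result: xisfyc

xisfyc


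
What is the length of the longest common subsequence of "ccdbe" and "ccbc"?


LCS of "ccdbe" and "ccbc"
DP table:
           c    c    b    c
      0    0    0    0    0
  c   0    1    1    1    1
  c   0    1    2    2    2
  d   0    1    2    2    2
  b   0    1    2    3    3
  e   0    1    2    3    3
LCS length = dp[5][4] = 3

3


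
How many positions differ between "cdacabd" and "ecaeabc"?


Comparing "cdacabd" and "ecaeabc" position by position:
  Position 0: 'c' vs 'e' => DIFFER
  Position 1: 'd' vs 'c' => DIFFER
  Position 2: 'a' vs 'a' => same
  Position 3: 'c' vs 'e' => DIFFER
  Position 4: 'a' vs 'a' => same
  Position 5: 'b' vs 'b' => same
  Position 6: 'd' vs 'c' => DIFFER
Positions that differ: 4

4


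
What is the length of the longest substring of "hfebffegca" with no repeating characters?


Input: "hfebffegca"
Sliding window (track last position of each char):
  Position 0 ('h'): window [0,0] length 1 -- new best
  Position 1 ('f'): window [0,1] length 2 -- new best
  Position 2 ('e'): window [0,2] length 3 -- new best
  Position 3 ('b'): window [0,3] length 4 -- new best
  Position 4 ('f'): repeat (last at 1), move window start to 2
  Position 4 ('f'): window [2,4] length 3
  Position 5 ('f'): repeat (last at 4), move window start to 5
  Position 5 ('f'): window [5,5] length 1
  Position 6 ('e'): window [5,6] length 2
  Position 7 ('g'): window [5,7] length 3
  Position 8 ('c'): window [5,8] length 4
  Position 9 ('a'): window [5,9] length 5 -- new best
Longest substring with no repeats: "fegca" with length 5

5


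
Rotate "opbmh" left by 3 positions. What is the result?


Input: "opbmh", rotate left by 3
First 3 characters: "opb"
Remaining characters: "mh"
Concatenate remaining + first: "mh" + "opb" = "mhopb"

mhopb


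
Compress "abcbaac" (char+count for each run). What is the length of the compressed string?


Input: abcbaac
Runs:
  'a' x 1 => "a1"
  'b' x 1 => "b1"
  'c' x 1 => "c1"
  'b' x 1 => "b1"
  'a' x 2 => "a2"
  'c' x 1 => "c1"
Compressed: "a1b1c1b1a2c1"
Compressed length: 12

12


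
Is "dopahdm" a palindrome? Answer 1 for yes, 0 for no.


Input: dopahdm
Reversed: mdhapod
  Compare pos 0 ('d') with pos 6 ('m'): MISMATCH
  Compare pos 1 ('o') with pos 5 ('d'): MISMATCH
  Compare pos 2 ('p') with pos 4 ('h'): MISMATCH
Result: not a palindrome

0


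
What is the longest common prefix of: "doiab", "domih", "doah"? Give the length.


Words: doiab, domih, doah
  Position 0: all 'd' => match
  Position 1: all 'o' => match
  Position 2: ('i', 'm', 'a') => mismatch, stop
LCP = "do" (length 2)

2


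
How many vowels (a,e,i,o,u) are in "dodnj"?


Input: dodnj
Checking each character:
  'd' at position 0: consonant
  'o' at position 1: vowel (running total: 1)
  'd' at position 2: consonant
  'n' at position 3: consonant
  'j' at position 4: consonant
Total vowels: 1

1


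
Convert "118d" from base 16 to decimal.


Input: "118d" in base 16
Positional expansion:
  Digit '1' (value 1) x 16^3 = 4096
  Digit '1' (value 1) x 16^2 = 256
  Digit '8' (value 8) x 16^1 = 128
  Digit 'd' (value 13) x 16^0 = 13
Sum = 4493

4493


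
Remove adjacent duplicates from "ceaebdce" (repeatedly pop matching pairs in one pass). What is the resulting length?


Input: ceaebdce
Stack-based adjacent duplicate removal:
  Read 'c': push. Stack: c
  Read 'e': push. Stack: ce
  Read 'a': push. Stack: cea
  Read 'e': push. Stack: ceae
  Read 'b': push. Stack: ceaeb
  Read 'd': push. Stack: ceaebd
  Read 'c': push. Stack: ceaebdc
  Read 'e': push. Stack: ceaebdce
Final stack: "ceaebdce" (length 8)

8


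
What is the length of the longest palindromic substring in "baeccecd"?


Input: "baeccecd"
Checking substrings for palindromes:
  [2:6] "ecce" (len 4) => palindrome
  [4:7] "cec" (len 3) => palindrome
  [3:5] "cc" (len 2) => palindrome
Longest palindromic substring: "ecce" with length 4

4


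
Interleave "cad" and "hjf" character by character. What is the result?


Interleaving "cad" and "hjf":
  Position 0: 'c' from first, 'h' from second => "ch"
  Position 1: 'a' from first, 'j' from second => "aj"
  Position 2: 'd' from first, 'f' from second => "df"
Result: chajdf

chajdf


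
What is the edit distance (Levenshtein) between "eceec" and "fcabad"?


Computing edit distance: "eceec" -> "fcabad"
DP table:
           f    c    a    b    a    d
      0    1    2    3    4    5    6
  e   1    1    2    3    4    5    6
  c   2    2    1    2    3    4    5
  e   3    3    2    2    3    4    5
  e   4    4    3    3    3    4    5
  c   5    5    4    4    4    4    5
Edit distance = dp[5][6] = 5

5


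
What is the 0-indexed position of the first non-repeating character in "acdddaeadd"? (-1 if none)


Input: acdddaeadd
Character frequencies:
  'a': 3
  'c': 1
  'd': 5
  'e': 1
Scanning left to right for freq == 1:
  Position 0 ('a'): freq=3, skip
  Position 1 ('c'): unique! => answer = 1

1


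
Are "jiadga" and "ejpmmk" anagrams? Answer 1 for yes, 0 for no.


Strings: "jiadga", "ejpmmk"
Sorted first:  aadgij
Sorted second: ejkmmp
Differ at position 0: 'a' vs 'e' => not anagrams

0


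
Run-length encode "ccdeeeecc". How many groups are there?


Input: ccdeeeecc
Scanning for consecutive runs:
  Group 1: 'c' x 2 (positions 0-1)
  Group 2: 'd' x 1 (positions 2-2)
  Group 3: 'e' x 4 (positions 3-6)
  Group 4: 'c' x 2 (positions 7-8)
Total groups: 4

4


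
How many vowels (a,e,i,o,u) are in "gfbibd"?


Input: gfbibd
Checking each character:
  'g' at position 0: consonant
  'f' at position 1: consonant
  'b' at position 2: consonant
  'i' at position 3: vowel (running total: 1)
  'b' at position 4: consonant
  'd' at position 5: consonant
Total vowels: 1

1


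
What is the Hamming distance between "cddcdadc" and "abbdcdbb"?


Comparing "cddcdadc" and "abbdcdbb" position by position:
  Position 0: 'c' vs 'a' => differ
  Position 1: 'd' vs 'b' => differ
  Position 2: 'd' vs 'b' => differ
  Position 3: 'c' vs 'd' => differ
  Position 4: 'd' vs 'c' => differ
  Position 5: 'a' vs 'd' => differ
  Position 6: 'd' vs 'b' => differ
  Position 7: 'c' vs 'b' => differ
Total differences (Hamming distance): 8

8


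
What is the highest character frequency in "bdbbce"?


Input: bdbbce
Character counts:
  'b': 3
  'c': 1
  'd': 1
  'e': 1
Maximum frequency: 3

3


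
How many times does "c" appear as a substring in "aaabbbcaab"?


Searching for "c" in "aaabbbcaab"
Scanning each position:
  Position 0: "a" => no
  Position 1: "a" => no
  Position 2: "a" => no
  Position 3: "b" => no
  Position 4: "b" => no
  Position 5: "b" => no
  Position 6: "c" => MATCH
  Position 7: "a" => no
  Position 8: "a" => no
  Position 9: "b" => no
Total occurrences: 1

1


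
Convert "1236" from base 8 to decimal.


Input: "1236" in base 8
Positional expansion:
  Digit '1' (value 1) x 8^3 = 512
  Digit '2' (value 2) x 8^2 = 128
  Digit '3' (value 3) x 8^1 = 24
  Digit '6' (value 6) x 8^0 = 6
Sum = 670

670


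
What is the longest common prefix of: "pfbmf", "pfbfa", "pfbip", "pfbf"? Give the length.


Words: pfbmf, pfbfa, pfbip, pfbf
  Position 0: all 'p' => match
  Position 1: all 'f' => match
  Position 2: all 'b' => match
  Position 3: ('m', 'f', 'i', 'f') => mismatch, stop
LCP = "pfb" (length 3)

3


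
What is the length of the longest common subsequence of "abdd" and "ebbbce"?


LCS of "abdd" and "ebbbce"
DP table:
           e    b    b    b    c    e
      0    0    0    0    0    0    0
  a   0    0    0    0    0    0    0
  b   0    0    1    1    1    1    1
  d   0    0    1    1    1    1    1
  d   0    0    1    1    1    1    1
LCS length = dp[4][6] = 1

1


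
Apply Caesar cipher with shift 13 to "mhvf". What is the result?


Caesar cipher: shift "mhvf" by 13
  'm' (pos 12) + 13 = pos 25 = 'z'
  'h' (pos 7) + 13 = pos 20 = 'u'
  'v' (pos 21) + 13 = pos 8 = 'i'
  'f' (pos 5) + 13 = pos 18 = 's'
Result: zuis

zuis


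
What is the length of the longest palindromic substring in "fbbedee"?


Input: "fbbedee"
Checking substrings for palindromes:
  [3:6] "ede" (len 3) => palindrome
  [1:3] "bb" (len 2) => palindrome
  [5:7] "ee" (len 2) => palindrome
Longest palindromic substring: "ede" with length 3

3


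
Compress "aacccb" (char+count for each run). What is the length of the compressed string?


Input: aacccb
Runs:
  'a' x 2 => "a2"
  'c' x 3 => "c3"
  'b' x 1 => "b1"
Compressed: "a2c3b1"
Compressed length: 6

6


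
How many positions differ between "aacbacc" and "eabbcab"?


Comparing "aacbacc" and "eabbcab" position by position:
  Position 0: 'a' vs 'e' => DIFFER
  Position 1: 'a' vs 'a' => same
  Position 2: 'c' vs 'b' => DIFFER
  Position 3: 'b' vs 'b' => same
  Position 4: 'a' vs 'c' => DIFFER
  Position 5: 'c' vs 'a' => DIFFER
  Position 6: 'c' vs 'b' => DIFFER
Positions that differ: 5

5


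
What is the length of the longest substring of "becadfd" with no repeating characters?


Input: "becadfd"
Sliding window (track last position of each char):
  Position 0 ('b'): window [0,0] length 1 -- new best
  Position 1 ('e'): window [0,1] length 2 -- new best
  Position 2 ('c'): window [0,2] length 3 -- new best
  Position 3 ('a'): window [0,3] length 4 -- new best
  Position 4 ('d'): window [0,4] length 5 -- new best
  Position 5 ('f'): window [0,5] length 6 -- new best
  Position 6 ('d'): repeat (last at 4), move window start to 5
  Position 6 ('d'): window [5,6] length 2
Longest substring with no repeats: "becadf" with length 6

6


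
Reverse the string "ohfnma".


Input: ohfnma
Reading characters right to left:
  Position 5: 'a'
  Position 4: 'm'
  Position 3: 'n'
  Position 2: 'f'
  Position 1: 'h'
  Position 0: 'o'
Reversed: amnfho

amnfho


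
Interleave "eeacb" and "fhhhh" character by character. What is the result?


Interleaving "eeacb" and "fhhhh":
  Position 0: 'e' from first, 'f' from second => "ef"
  Position 1: 'e' from first, 'h' from second => "eh"
  Position 2: 'a' from first, 'h' from second => "ah"
  Position 3: 'c' from first, 'h' from second => "ch"
  Position 4: 'b' from first, 'h' from second => "bh"
Result: efehahchbh

efehahchbh


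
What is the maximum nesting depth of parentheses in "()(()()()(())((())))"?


Input: "()(()()()(())((())))"
Tracking depth:
  Position 0 '(': depth becomes 1
  Position 1 ')': depth becomes 0
  Position 2 '(': depth becomes 1
  Position 3 '(': depth becomes 2
  Position 4 ')': depth becomes 1
  Position 5 '(': depth becomes 2
  Position 6 ')': depth becomes 1
  Position 7 '(': depth becomes 2
  Position 8 ')': depth becomes 1
  Position 9 '(': depth becomes 2
  Position 10 '(': depth becomes 3
  Position 11 ')': depth becomes 2
  Position 12 ')': depth becomes 1
  Position 13 '(': depth becomes 2
  Position 14 '(': depth becomes 3
  Position 15 '(': depth becomes 4
  Position 16 ')': depth becomes 3
  Position 17 ')': depth becomes 2
  Position 18 ')': depth becomes 1
  Position 19 ')': depth becomes 0
Maximum depth reached: 4

4


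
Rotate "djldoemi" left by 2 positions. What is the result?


Input: "djldoemi", rotate left by 2
First 2 characters: "dj"
Remaining characters: "ldoemi"
Concatenate remaining + first: "ldoemi" + "dj" = "ldoemidj"

ldoemidj


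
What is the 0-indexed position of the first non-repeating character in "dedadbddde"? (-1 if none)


Input: dedadbddde
Character frequencies:
  'a': 1
  'b': 1
  'd': 6
  'e': 2
Scanning left to right for freq == 1:
  Position 0 ('d'): freq=6, skip
  Position 1 ('e'): freq=2, skip
  Position 2 ('d'): freq=6, skip
  Position 3 ('a'): unique! => answer = 3

3


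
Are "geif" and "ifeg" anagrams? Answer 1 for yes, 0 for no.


Strings: "geif", "ifeg"
Sorted first:  efgi
Sorted second: efgi
Sorted forms match => anagrams

1


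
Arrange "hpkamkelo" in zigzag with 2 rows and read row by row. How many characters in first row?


Zigzag "hpkamkelo" into 2 rows:
Placing characters:
  'h' => row 0
  'p' => row 1
  'k' => row 0
  'a' => row 1
  'm' => row 0
  'k' => row 1
  'e' => row 0
  'l' => row 1
  'o' => row 0
Rows:
  Row 0: "hkmeo"
  Row 1: "pakl"
First row length: 5

5


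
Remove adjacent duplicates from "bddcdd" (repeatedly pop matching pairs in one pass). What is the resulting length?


Input: bddcdd
Stack-based adjacent duplicate removal:
  Read 'b': push. Stack: b
  Read 'd': push. Stack: bd
  Read 'd': matches stack top 'd' => pop. Stack: b
  Read 'c': push. Stack: bc
  Read 'd': push. Stack: bcd
  Read 'd': matches stack top 'd' => pop. Stack: bc
Final stack: "bc" (length 2)

2


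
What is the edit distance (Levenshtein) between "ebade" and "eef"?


Computing edit distance: "ebade" -> "eef"
DP table:
           e    e    f
      0    1    2    3
  e   1    0    1    2
  b   2    1    1    2
  a   3    2    2    2
  d   4    3    3    3
  e   5    4    3    4
Edit distance = dp[5][3] = 4

4


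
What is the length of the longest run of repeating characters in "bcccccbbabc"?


Input: "bcccccbbabc"
Scanning for longest run:
  Position 1 ('c'): new char, reset run to 1
  Position 2 ('c'): continues run of 'c', length=2
  Position 3 ('c'): continues run of 'c', length=3
  Position 4 ('c'): continues run of 'c', length=4
  Position 5 ('c'): continues run of 'c', length=5
  Position 6 ('b'): new char, reset run to 1
  Position 7 ('b'): continues run of 'b', length=2
  Position 8 ('a'): new char, reset run to 1
  Position 9 ('b'): new char, reset run to 1
  Position 10 ('c'): new char, reset run to 1
Longest run: 'c' with length 5

5


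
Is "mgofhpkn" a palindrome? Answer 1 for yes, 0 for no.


Input: mgofhpkn
Reversed: nkphfogm
  Compare pos 0 ('m') with pos 7 ('n'): MISMATCH
  Compare pos 1 ('g') with pos 6 ('k'): MISMATCH
  Compare pos 2 ('o') with pos 5 ('p'): MISMATCH
  Compare pos 3 ('f') with pos 4 ('h'): MISMATCH
Result: not a palindrome

0


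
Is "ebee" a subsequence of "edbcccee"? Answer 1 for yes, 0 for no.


Check if "ebee" is a subsequence of "edbcccee"
Greedy scan:
  Position 0 ('e'): matches sub[0] = 'e'
  Position 1 ('d'): no match needed
  Position 2 ('b'): matches sub[1] = 'b'
  Position 3 ('c'): no match needed
  Position 4 ('c'): no match needed
  Position 5 ('c'): no match needed
  Position 6 ('e'): matches sub[2] = 'e'
  Position 7 ('e'): matches sub[3] = 'e'
All 4 characters matched => is a subsequence

1


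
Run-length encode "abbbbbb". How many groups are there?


Input: abbbbbb
Scanning for consecutive runs:
  Group 1: 'a' x 1 (positions 0-0)
  Group 2: 'b' x 6 (positions 1-6)
Total groups: 2

2


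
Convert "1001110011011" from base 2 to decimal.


Input: "1001110011011" in base 2
Positional expansion:
  Digit '1' (value 1) x 2^12 = 4096
  Digit '0' (value 0) x 2^11 = 0
  Digit '0' (value 0) x 2^10 = 0
  Digit '1' (value 1) x 2^9 = 512
  Digit '1' (value 1) x 2^8 = 256
  Digit '1' (value 1) x 2^7 = 128
  Digit '0' (value 0) x 2^6 = 0
  Digit '0' (value 0) x 2^5 = 0
  Digit '1' (value 1) x 2^4 = 16
  Digit '1' (value 1) x 2^3 = 8
  Digit '0' (value 0) x 2^2 = 0
  Digit '1' (value 1) x 2^1 = 2
  Digit '1' (value 1) x 2^0 = 1
Sum = 5019

5019


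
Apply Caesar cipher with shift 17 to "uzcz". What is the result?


Caesar cipher: shift "uzcz" by 17
  'u' (pos 20) + 17 = pos 11 = 'l'
  'z' (pos 25) + 17 = pos 16 = 'q'
  'c' (pos 2) + 17 = pos 19 = 't'
  'z' (pos 25) + 17 = pos 16 = 'q'
Result: lqtq

lqtq


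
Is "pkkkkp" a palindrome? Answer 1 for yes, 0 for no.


Input: pkkkkp
Reversed: pkkkkp
  Compare pos 0 ('p') with pos 5 ('p'): match
  Compare pos 1 ('k') with pos 4 ('k'): match
  Compare pos 2 ('k') with pos 3 ('k'): match
Result: palindrome

1


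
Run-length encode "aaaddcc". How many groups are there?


Input: aaaddcc
Scanning for consecutive runs:
  Group 1: 'a' x 3 (positions 0-2)
  Group 2: 'd' x 2 (positions 3-4)
  Group 3: 'c' x 2 (positions 5-6)
Total groups: 3

3


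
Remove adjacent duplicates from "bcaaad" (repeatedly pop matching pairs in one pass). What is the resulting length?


Input: bcaaad
Stack-based adjacent duplicate removal:
  Read 'b': push. Stack: b
  Read 'c': push. Stack: bc
  Read 'a': push. Stack: bca
  Read 'a': matches stack top 'a' => pop. Stack: bc
  Read 'a': push. Stack: bca
  Read 'd': push. Stack: bcad
Final stack: "bcad" (length 4)

4


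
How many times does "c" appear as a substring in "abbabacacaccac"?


Searching for "c" in "abbabacacaccac"
Scanning each position:
  Position 0: "a" => no
  Position 1: "b" => no
  Position 2: "b" => no
  Position 3: "a" => no
  Position 4: "b" => no
  Position 5: "a" => no
  Position 6: "c" => MATCH
  Position 7: "a" => no
  Position 8: "c" => MATCH
  Position 9: "a" => no
  Position 10: "c" => MATCH
  Position 11: "c" => MATCH
  Position 12: "a" => no
  Position 13: "c" => MATCH
Total occurrences: 5

5
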